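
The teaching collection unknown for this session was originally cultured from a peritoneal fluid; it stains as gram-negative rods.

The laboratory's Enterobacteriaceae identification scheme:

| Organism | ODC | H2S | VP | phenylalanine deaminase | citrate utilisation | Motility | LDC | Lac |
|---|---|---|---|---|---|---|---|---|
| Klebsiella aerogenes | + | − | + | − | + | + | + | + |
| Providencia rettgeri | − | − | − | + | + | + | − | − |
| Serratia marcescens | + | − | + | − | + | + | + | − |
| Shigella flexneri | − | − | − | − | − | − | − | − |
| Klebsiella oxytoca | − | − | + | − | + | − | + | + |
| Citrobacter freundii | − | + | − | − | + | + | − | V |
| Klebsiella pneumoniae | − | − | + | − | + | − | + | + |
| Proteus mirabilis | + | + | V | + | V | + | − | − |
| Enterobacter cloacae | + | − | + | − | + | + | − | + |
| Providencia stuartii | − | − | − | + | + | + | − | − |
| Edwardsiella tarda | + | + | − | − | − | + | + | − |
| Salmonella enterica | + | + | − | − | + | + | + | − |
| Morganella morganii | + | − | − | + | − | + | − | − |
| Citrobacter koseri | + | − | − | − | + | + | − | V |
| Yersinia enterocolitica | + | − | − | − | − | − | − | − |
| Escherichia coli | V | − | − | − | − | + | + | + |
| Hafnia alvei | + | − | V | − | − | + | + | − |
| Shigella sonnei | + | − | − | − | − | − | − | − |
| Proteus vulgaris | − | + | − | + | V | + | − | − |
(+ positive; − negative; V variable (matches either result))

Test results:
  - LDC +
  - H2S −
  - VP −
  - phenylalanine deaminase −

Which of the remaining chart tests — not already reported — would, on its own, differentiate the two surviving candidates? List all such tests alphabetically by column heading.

VP −: excludes 5 organisms — 14 left.
phenylalanine deaminase −: excludes 5 organisms — 9 left.
LDC +: excludes 5 organisms — 4 left.
H2S −: excludes Edwardsiella tarda, Salmonella enterica — 2 left.
Two candidates remain: Escherichia coli and Hafnia alvei.
  ODC: V vs + — variable for at least one, does not separate.
  citrate utilisation: − vs − — same for both, does not separate.
  Motility: + vs + — same for both, does not separate.
  Lac: Escherichia coli +, Hafnia alvei − — discriminates.

Lac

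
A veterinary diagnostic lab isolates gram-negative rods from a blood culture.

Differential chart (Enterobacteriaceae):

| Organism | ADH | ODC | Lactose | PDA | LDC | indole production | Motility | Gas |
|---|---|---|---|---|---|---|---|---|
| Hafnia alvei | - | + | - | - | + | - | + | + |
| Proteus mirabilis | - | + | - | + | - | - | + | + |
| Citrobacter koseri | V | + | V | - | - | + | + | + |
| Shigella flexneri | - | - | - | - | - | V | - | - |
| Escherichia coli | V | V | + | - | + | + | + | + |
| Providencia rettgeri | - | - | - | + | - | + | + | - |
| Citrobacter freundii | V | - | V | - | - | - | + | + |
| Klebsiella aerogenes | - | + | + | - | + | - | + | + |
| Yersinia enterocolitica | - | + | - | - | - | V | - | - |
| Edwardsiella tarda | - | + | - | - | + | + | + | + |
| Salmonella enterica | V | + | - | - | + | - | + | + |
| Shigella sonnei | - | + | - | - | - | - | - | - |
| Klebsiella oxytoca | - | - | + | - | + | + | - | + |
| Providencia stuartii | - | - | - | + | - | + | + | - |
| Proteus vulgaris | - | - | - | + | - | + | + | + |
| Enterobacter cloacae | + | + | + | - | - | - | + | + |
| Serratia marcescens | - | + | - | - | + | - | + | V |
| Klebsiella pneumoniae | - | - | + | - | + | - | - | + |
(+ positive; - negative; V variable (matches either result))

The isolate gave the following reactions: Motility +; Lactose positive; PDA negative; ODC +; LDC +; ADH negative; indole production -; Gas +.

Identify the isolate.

Klebsiella aerogenes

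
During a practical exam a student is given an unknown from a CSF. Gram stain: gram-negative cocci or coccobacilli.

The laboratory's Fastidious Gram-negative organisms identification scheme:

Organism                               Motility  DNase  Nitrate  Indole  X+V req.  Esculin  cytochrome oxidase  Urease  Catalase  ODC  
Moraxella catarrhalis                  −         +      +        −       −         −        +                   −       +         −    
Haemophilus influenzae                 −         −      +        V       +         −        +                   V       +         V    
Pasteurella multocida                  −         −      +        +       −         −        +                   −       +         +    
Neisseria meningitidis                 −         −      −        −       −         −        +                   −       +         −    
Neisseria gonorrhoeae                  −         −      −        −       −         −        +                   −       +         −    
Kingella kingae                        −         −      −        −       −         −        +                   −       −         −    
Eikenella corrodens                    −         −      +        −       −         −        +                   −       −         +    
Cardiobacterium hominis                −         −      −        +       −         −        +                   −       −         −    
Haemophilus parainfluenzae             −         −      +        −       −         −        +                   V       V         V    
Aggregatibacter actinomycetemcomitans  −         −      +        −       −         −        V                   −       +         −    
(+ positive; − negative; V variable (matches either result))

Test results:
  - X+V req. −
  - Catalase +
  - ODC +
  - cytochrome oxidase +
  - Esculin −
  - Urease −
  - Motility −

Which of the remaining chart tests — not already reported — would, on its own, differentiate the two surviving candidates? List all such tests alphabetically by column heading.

Indole

Catalase +: excludes Kingella kingae, Eikenella corrodens, Cardiobacterium hominis — 7 left.
Esculin −: all 7 remaining candidates are consistent.
Urease −: all 7 remaining candidates are consistent.
ODC +: excludes Moraxella catarrhalis, Neisseria meningitidis, Neisseria gonorrhoeae, Aggregatibacter actinomycetemcomitans — 3 left.
Motility −: all 3 remaining candidates are consistent.
cytochrome oxidase +: all 3 remaining candidates are consistent.
X+V req. −: excludes Haemophilus influenzae — 2 left.
Two candidates remain: Haemophilus parainfluenzae and Pasteurella multocida.
  DNase: − vs − — same for both, does not separate.
  Nitrate: + vs + — same for both, does not separate.
  Indole: Haemophilus parainfluenzae −, Pasteurella multocida + — discriminates.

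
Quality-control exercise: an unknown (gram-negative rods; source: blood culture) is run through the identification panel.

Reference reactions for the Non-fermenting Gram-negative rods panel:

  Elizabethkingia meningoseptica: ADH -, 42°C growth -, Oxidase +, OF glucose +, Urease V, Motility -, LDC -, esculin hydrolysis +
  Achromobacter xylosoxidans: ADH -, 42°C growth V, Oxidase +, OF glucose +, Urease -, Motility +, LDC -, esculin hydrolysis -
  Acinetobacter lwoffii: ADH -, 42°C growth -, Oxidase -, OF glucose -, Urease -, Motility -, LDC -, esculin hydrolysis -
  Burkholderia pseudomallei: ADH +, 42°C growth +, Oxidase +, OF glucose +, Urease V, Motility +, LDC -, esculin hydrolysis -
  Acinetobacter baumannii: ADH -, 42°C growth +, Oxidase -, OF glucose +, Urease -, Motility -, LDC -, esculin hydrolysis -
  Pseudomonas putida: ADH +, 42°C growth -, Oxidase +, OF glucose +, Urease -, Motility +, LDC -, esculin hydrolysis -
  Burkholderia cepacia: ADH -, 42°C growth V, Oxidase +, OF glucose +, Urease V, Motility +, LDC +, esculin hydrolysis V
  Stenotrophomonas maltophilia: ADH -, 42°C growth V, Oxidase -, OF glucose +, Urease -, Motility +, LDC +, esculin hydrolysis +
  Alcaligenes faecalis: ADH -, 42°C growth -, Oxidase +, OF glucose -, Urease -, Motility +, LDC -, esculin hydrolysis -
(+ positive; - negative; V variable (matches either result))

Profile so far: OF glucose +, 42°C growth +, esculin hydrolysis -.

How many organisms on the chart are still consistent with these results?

OF glucose +: excludes Acinetobacter lwoffii, Alcaligenes faecalis — 7 left.
42°C growth +: excludes Elizabethkingia meningoseptica, Pseudomonas putida — 5 left.
esculin hydrolysis -: excludes Stenotrophomonas maltophilia — 4 left.
Still consistent: Achromobacter xylosoxidans, Acinetobacter baumannii, Burkholderia cepacia, Burkholderia pseudomallei.

4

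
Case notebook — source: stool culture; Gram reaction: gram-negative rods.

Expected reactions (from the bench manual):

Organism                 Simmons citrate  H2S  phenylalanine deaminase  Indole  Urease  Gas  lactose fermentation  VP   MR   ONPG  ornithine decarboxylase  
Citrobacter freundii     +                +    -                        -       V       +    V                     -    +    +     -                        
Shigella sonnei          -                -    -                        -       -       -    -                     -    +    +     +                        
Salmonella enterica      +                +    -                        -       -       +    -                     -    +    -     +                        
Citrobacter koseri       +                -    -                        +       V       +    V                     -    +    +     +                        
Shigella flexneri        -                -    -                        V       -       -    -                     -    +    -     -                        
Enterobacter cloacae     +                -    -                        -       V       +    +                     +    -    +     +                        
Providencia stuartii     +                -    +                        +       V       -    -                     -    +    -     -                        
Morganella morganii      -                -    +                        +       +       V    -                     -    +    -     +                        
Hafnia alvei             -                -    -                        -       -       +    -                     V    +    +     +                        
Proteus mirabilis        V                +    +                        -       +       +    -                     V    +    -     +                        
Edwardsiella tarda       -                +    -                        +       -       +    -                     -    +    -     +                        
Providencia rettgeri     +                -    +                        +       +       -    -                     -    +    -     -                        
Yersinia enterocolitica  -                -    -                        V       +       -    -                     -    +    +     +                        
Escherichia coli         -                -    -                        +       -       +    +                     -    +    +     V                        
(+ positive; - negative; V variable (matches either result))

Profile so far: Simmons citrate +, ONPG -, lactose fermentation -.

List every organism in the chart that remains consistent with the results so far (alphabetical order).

ONPG -: excludes 7 organisms — 7 left.
Simmons citrate +: excludes Shigella flexneri, Morganella morganii, Edwardsiella tarda — 4 left.
lactose fermentation -: all 4 remaining candidates are consistent.

Proteus mirabilis, Providencia rettgeri, Providencia stuartii, Salmonella enterica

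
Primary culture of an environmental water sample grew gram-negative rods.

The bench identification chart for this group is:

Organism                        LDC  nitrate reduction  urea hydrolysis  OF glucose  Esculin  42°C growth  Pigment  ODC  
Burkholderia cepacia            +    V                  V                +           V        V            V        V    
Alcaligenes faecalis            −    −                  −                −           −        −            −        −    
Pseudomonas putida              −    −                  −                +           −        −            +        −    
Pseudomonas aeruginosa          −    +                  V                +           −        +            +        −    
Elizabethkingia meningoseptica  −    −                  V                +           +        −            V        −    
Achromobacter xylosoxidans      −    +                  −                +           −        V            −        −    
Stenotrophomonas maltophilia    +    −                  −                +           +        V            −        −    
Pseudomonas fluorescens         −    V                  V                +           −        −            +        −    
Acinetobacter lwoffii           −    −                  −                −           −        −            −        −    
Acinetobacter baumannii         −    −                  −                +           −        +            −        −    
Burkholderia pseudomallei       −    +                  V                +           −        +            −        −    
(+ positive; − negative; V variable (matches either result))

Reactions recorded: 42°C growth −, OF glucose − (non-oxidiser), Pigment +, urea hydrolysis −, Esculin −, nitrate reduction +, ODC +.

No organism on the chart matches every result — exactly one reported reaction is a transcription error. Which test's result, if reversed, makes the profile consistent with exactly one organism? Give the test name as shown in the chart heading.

As reported, no row in the chart matches all 7 reactions.
Reversing Esculin → still no organism matches.
Reversing OF glucose (to +) → unique match: Burkholderia cepacia.
Reversing nitrate reduction → still no organism matches.
Reversing urea hydrolysis → still no organism matches.
Reversing Pigment → still no organism matches.
Reversing 42°C growth → still no organism matches.
Reversing ODC → still no organism matches.

OF glucose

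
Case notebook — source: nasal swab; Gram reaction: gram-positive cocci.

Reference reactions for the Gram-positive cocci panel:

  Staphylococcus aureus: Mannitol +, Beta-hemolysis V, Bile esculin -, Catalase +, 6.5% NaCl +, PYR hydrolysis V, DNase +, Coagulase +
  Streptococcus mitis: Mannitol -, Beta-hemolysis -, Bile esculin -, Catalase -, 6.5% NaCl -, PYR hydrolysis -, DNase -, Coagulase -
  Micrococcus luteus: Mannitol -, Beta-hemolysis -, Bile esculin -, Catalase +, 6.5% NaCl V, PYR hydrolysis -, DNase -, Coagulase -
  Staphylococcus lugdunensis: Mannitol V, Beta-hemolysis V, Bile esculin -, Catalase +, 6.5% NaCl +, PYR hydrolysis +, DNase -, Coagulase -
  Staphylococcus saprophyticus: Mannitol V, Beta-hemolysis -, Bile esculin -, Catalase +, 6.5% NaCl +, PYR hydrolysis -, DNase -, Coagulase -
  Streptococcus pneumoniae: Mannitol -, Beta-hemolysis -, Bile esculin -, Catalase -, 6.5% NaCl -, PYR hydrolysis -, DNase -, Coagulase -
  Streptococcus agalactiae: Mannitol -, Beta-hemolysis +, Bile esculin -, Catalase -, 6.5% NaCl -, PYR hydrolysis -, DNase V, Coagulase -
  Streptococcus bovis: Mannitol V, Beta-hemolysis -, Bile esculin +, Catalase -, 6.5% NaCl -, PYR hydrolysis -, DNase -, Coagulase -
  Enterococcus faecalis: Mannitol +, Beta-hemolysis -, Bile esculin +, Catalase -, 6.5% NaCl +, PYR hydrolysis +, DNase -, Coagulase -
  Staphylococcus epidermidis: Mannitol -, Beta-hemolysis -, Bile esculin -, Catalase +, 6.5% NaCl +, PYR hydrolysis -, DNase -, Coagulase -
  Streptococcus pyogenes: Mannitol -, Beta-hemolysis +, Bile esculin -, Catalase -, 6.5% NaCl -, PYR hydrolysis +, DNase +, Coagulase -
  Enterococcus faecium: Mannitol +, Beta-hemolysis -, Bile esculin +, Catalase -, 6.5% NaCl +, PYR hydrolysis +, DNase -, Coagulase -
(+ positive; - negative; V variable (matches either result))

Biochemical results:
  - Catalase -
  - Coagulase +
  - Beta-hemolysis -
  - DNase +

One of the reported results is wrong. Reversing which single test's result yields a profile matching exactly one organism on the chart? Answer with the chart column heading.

Catalase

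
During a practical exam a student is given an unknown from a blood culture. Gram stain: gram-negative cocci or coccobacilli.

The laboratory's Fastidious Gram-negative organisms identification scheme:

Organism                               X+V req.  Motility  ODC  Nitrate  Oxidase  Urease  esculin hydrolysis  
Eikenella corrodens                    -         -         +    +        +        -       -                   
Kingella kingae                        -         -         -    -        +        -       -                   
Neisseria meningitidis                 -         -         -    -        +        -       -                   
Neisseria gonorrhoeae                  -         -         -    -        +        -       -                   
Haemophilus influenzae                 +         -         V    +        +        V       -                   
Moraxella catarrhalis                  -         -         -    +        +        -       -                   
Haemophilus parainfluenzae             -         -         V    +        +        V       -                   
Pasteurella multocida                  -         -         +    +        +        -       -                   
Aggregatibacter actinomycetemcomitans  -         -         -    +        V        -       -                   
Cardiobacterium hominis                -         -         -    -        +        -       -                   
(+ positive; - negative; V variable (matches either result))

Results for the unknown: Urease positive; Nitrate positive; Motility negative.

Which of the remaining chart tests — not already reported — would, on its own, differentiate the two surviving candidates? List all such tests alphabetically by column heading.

Nitrate +: excludes Kingella kingae, Neisseria meningitidis, Neisseria gonorrhoeae, Cardiobacterium hominis — 6 left.
Urease +: excludes Eikenella corrodens, Moraxella catarrhalis, Pasteurella multocida, Aggregatibacter actinomycetemcomitans — 2 left.
Motility -: all 2 remaining candidates are consistent.
Two candidates remain: Haemophilus influenzae and Haemophilus parainfluenzae.
  X+V req.: Haemophilus influenzae +, Haemophilus parainfluenzae - — discriminates.
  ODC: V vs V — variable for at least one, does not separate.
  Oxidase: + vs + — same for both, does not separate.
  esculin hydrolysis: - vs - — same for both, does not separate.

X+V req.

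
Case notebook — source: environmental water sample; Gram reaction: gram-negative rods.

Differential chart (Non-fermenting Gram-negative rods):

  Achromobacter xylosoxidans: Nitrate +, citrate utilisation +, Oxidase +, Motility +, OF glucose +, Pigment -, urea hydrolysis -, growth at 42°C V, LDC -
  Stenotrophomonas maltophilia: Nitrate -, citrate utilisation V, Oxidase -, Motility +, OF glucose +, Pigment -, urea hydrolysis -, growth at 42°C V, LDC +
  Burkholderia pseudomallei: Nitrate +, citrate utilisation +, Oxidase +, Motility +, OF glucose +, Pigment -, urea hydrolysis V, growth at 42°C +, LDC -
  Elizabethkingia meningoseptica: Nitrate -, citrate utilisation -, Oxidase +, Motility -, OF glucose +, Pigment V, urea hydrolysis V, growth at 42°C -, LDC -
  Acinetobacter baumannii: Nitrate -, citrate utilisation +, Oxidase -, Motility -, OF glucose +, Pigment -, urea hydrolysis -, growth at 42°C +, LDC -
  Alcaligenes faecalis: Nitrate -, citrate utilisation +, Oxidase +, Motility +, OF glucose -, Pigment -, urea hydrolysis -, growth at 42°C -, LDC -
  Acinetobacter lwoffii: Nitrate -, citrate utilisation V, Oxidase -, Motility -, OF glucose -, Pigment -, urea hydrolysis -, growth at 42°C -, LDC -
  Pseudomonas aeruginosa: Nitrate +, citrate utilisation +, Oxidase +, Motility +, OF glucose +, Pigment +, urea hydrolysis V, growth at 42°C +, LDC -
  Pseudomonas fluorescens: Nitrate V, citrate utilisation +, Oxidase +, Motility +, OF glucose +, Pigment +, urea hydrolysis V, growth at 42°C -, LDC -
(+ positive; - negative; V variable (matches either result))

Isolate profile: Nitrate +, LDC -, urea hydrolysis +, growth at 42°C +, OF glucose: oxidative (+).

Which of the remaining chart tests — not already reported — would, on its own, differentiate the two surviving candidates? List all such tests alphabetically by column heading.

urea hydrolysis +: excludes 5 organisms — 4 left.
LDC -: all 4 remaining candidates are consistent.
OF glucose +: all 4 remaining candidates are consistent.
Nitrate +: excludes Elizabethkingia meningoseptica — 3 left.
growth at 42°C +: excludes Pseudomonas fluorescens — 2 left.
Two candidates remain: Burkholderia pseudomallei and Pseudomonas aeruginosa.
  citrate utilisation: + vs + — same for both, does not separate.
  Oxidase: + vs + — same for both, does not separate.
  Motility: + vs + — same for both, does not separate.
  Pigment: Burkholderia pseudomallei -, Pseudomonas aeruginosa + — discriminates.

Pigment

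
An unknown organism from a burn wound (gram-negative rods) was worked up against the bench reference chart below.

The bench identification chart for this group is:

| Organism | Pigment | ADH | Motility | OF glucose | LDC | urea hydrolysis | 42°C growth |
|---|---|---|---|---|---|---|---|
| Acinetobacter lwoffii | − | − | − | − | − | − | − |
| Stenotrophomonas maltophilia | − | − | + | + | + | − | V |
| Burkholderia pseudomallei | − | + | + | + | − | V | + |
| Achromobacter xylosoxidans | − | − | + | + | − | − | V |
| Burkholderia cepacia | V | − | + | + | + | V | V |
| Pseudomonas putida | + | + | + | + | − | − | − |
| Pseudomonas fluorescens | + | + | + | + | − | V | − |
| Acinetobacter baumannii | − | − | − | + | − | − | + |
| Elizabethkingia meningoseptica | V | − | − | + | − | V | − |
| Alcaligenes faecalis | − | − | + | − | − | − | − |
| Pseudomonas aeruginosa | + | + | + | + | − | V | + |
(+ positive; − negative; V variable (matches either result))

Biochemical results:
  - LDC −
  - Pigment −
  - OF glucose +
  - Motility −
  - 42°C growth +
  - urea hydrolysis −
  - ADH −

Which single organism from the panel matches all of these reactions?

Acinetobacter baumannii

OF glucose +: excludes Acinetobacter lwoffii, Alcaligenes faecalis — 9 left.
Motility −: excludes 7 organisms — 2 left.
42°C growth +: excludes Elizabethkingia meningoseptica — 1 left.
urea hydrolysis −: the one remaining candidate is consistent.
Pigment −: the one remaining candidate is consistent.
ADH −: the one remaining candidate is consistent.
LDC −: the one remaining candidate is consistent.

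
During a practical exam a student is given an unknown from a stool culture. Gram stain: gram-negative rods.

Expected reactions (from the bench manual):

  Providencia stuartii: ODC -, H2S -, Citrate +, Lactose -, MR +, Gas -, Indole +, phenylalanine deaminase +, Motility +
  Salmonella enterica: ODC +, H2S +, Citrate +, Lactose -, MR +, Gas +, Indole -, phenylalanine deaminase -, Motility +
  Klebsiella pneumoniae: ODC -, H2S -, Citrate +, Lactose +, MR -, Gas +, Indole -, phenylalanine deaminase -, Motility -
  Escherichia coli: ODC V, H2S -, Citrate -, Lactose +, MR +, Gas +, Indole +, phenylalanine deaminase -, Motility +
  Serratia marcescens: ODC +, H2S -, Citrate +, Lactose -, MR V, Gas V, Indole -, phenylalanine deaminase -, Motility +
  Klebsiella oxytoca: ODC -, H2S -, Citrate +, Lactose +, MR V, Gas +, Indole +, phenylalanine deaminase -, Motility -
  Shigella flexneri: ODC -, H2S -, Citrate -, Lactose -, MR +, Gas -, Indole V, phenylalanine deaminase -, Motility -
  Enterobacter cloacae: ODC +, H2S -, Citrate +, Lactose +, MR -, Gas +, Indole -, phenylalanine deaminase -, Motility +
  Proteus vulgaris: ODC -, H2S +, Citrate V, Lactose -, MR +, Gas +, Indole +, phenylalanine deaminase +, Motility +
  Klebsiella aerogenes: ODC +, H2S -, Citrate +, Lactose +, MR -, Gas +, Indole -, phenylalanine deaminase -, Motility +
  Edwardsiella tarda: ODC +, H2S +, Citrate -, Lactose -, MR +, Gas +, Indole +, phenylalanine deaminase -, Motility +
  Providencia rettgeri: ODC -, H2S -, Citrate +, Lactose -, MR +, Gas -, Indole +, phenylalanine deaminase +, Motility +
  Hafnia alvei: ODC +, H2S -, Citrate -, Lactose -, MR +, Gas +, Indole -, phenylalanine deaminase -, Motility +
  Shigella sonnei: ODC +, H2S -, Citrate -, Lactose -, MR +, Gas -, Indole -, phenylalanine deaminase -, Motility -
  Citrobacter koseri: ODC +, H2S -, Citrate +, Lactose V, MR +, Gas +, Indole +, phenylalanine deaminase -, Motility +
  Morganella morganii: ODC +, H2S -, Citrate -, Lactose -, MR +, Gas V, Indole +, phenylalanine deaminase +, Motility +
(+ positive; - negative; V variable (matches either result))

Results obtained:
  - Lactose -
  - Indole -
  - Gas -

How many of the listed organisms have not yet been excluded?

Lactose -: excludes 5 organisms — 11 left.
Gas -: excludes 5 organisms — 6 left.
Indole -: excludes Providencia stuartii, Providencia rettgeri, Morganella morganii — 3 left.
Still consistent: Serratia marcescens, Shigella flexneri, Shigella sonnei.

3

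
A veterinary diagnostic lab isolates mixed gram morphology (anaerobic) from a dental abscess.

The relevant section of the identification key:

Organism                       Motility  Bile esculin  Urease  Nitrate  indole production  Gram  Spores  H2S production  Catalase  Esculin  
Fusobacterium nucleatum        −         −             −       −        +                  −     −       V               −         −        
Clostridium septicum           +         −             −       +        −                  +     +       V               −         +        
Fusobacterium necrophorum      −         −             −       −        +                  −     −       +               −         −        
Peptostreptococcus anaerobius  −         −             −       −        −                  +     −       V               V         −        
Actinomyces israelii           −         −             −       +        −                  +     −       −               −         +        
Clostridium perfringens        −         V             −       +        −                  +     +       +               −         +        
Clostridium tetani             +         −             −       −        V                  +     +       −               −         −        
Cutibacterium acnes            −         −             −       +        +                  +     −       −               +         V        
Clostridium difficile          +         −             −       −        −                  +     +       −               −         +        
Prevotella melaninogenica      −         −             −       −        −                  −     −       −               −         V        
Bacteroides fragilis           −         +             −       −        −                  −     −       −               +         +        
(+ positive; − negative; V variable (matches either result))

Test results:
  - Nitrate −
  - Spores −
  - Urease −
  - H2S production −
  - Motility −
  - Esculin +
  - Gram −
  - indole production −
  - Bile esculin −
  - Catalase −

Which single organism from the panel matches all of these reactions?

Prevotella melaninogenica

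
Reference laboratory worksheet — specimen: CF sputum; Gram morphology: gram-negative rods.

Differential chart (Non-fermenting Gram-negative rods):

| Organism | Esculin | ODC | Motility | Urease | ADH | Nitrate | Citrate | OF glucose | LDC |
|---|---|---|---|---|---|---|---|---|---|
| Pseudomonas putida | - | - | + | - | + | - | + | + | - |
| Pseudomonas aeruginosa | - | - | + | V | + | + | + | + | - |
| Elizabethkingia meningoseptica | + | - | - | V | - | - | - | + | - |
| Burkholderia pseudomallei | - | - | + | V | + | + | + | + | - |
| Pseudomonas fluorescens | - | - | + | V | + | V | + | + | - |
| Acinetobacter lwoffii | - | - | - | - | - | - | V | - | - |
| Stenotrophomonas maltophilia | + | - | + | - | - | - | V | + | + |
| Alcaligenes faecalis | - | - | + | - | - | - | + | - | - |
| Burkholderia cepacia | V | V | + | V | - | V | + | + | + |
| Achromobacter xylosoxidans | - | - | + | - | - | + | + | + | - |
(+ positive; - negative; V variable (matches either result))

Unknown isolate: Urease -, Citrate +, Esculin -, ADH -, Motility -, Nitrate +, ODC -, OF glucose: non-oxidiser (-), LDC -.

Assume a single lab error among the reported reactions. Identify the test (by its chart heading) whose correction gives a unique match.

As reported, no row in the chart matches all 9 reactions.
Reversing OF glucose → still no organism matches.
Reversing Nitrate (to -) → unique match: Acinetobacter lwoffii.
Reversing Citrate → still no organism matches.
Reversing Urease → still no organism matches.
Reversing Motility → still no organism matches.
Reversing ADH → still no organism matches.
Reversing ODC → still no organism matches.
Reversing LDC → still no organism matches.
Reversing Esculin → still no organism matches.

Nitrate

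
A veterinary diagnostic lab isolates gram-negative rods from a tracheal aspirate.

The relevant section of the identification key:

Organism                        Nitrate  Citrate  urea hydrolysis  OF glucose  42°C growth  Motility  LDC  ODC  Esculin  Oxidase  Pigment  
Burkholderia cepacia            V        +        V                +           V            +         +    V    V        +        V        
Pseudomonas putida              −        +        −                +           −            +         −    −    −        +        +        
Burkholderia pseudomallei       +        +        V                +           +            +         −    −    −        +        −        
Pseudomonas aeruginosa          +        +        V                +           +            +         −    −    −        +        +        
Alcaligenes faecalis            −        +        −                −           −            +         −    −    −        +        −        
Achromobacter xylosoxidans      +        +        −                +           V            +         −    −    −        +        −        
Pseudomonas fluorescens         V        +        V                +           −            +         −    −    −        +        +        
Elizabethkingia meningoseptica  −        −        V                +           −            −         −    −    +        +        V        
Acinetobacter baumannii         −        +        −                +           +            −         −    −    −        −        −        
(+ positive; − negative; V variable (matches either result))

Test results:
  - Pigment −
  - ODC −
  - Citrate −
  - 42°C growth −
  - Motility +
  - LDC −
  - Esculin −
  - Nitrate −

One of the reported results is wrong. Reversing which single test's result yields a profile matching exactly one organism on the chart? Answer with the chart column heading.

As reported, no row in the chart matches all 8 reactions.
Reversing Citrate (to +) → unique match: Alcaligenes faecalis.
Reversing Pigment → still no organism matches.
Reversing Nitrate → still no organism matches.
Reversing Motility → still no organism matches.
Reversing 42°C growth → still no organism matches.
Reversing Esculin → still no organism matches.
Reversing ODC → still no organism matches.
Reversing LDC → still no organism matches.

Citrate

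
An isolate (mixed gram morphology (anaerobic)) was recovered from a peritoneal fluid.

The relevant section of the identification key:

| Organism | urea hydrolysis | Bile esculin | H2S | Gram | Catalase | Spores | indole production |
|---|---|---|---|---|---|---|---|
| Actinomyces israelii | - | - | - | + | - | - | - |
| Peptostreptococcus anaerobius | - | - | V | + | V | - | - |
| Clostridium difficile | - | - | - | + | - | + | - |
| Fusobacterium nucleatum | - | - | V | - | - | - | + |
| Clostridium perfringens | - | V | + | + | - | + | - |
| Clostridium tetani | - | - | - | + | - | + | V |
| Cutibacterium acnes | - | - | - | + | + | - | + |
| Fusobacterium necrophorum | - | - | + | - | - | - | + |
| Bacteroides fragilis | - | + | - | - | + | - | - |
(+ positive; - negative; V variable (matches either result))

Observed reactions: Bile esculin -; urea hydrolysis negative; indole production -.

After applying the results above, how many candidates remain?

5

indole production -: excludes Fusobacterium nucleatum, Cutibacterium acnes, Fusobacterium necrophorum — 6 left.
Bile esculin -: excludes Bacteroides fragilis — 5 left.
urea hydrolysis -: all 5 remaining candidates are consistent.
Still consistent: Actinomyces israelii, Clostridium difficile, Clostridium perfringens, Clostridium tetani, Peptostreptococcus anaerobius.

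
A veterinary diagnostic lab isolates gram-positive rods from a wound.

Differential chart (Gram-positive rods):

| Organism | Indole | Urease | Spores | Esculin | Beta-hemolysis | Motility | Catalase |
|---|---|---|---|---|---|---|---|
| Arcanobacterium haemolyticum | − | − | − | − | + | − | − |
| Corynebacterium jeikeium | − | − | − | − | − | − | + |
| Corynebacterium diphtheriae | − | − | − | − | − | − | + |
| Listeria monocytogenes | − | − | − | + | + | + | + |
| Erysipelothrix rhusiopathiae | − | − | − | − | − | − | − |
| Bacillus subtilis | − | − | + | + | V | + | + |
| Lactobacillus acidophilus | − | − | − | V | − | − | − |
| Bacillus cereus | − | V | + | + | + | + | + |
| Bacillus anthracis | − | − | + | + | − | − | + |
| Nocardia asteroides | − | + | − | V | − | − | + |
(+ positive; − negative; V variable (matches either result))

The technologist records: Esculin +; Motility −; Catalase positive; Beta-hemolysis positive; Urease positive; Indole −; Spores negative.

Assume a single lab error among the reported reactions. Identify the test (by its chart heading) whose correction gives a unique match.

Beta-hemolysis

As reported, no row in the chart matches all 7 reactions.
Reversing Spores → still no organism matches.
Reversing Catalase → still no organism matches.
Reversing Indole → still no organism matches.
Reversing Urease → still no organism matches.
Reversing Beta-hemolysis (to −) → unique match: Nocardia asteroides.
Reversing Esculin → still no organism matches.
Reversing Motility → still no organism matches.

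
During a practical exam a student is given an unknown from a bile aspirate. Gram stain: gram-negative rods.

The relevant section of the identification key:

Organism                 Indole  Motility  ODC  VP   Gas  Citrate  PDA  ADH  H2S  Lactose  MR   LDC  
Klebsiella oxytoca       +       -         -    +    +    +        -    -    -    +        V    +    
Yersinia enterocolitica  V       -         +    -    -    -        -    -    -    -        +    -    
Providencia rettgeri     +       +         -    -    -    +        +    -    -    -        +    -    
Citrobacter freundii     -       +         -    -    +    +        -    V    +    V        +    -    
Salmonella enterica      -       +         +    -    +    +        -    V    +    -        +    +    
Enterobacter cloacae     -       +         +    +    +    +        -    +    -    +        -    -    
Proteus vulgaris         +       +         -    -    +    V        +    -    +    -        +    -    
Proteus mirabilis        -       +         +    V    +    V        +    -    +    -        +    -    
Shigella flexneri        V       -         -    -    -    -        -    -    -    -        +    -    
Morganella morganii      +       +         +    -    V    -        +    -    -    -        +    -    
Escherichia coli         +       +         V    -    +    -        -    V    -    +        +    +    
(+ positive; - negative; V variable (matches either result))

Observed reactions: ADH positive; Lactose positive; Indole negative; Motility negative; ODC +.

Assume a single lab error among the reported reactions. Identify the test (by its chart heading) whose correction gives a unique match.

Motility

As reported, no row in the chart matches all 5 reactions.
Reversing Indole → still no organism matches.
Reversing ADH → still no organism matches.
Reversing Motility (to +) → unique match: Enterobacter cloacae.
Reversing ODC → still no organism matches.
Reversing Lactose → still no organism matches.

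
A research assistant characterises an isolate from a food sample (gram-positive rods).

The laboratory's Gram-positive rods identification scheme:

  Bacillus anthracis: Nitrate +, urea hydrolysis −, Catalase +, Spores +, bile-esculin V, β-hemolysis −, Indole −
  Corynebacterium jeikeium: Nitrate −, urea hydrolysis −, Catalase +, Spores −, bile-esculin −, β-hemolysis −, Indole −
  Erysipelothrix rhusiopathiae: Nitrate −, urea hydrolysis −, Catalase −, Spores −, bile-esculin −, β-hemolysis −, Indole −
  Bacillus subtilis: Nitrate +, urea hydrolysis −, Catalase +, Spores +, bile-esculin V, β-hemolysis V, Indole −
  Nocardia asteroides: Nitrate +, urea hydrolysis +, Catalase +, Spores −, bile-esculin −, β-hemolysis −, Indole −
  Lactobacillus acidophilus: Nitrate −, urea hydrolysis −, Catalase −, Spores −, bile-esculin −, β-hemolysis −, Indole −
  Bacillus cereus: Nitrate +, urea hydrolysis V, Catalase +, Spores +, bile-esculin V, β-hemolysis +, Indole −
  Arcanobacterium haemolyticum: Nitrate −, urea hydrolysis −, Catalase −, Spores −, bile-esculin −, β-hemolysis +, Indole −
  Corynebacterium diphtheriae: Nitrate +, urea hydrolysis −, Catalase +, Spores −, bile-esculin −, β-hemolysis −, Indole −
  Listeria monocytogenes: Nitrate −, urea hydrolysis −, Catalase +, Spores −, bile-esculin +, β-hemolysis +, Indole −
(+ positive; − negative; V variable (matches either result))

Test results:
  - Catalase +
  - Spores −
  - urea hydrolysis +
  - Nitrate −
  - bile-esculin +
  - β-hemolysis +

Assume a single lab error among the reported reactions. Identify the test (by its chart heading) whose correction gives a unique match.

urea hydrolysis

As reported, no row in the chart matches all 6 reactions.
Reversing Nitrate → still no organism matches.
Reversing Spores → still no organism matches.
Reversing β-hemolysis → still no organism matches.
Reversing Catalase → still no organism matches.
Reversing urea hydrolysis (to −) → unique match: Listeria monocytogenes.
Reversing bile-esculin → still no organism matches.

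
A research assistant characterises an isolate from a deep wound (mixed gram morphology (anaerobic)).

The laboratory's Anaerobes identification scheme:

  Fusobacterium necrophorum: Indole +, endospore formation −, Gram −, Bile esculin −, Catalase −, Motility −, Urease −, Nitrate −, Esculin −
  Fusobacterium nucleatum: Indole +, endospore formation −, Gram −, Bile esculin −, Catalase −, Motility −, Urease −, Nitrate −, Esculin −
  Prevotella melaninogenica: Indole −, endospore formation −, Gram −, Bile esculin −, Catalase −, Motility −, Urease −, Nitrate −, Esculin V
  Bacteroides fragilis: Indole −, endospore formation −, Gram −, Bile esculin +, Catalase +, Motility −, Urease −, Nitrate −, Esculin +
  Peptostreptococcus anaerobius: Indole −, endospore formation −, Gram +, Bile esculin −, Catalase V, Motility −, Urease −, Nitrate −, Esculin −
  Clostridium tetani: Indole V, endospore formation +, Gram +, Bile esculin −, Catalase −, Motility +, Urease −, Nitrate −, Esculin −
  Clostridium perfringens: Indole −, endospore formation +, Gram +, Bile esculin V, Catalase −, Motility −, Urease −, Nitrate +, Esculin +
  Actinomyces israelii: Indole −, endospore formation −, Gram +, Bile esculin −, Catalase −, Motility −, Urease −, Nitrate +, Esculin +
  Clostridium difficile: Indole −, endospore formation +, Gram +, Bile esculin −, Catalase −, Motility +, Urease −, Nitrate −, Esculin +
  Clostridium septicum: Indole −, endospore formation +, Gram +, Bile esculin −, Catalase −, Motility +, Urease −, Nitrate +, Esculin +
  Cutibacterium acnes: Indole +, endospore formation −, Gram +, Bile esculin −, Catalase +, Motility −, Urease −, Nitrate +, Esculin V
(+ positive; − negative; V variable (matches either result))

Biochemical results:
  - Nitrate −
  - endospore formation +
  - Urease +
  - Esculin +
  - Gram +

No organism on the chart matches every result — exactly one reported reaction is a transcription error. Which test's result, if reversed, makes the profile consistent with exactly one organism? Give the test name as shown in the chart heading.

Urease

As reported, no row in the chart matches all 5 reactions.
Reversing Gram → still no organism matches.
Reversing endospore formation → still no organism matches.
Reversing Nitrate → still no organism matches.
Reversing Esculin → still no organism matches.
Reversing Urease (to −) → unique match: Clostridium difficile.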